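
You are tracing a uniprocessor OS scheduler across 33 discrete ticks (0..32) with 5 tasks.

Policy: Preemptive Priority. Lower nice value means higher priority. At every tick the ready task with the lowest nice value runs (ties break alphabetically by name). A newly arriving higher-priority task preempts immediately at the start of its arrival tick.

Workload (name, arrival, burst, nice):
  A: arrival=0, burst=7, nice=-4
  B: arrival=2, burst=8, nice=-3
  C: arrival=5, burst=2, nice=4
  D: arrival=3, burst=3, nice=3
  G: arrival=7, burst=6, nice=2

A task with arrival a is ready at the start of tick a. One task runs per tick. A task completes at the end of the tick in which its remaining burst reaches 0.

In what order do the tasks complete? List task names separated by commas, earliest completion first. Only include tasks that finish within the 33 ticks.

t=0: ready={A} → run A
t=1: ready={A} → run A
t=2: ready={A,B} → run A
t=3: ready={A,B,D} → run A
t=4: ready={A,B,D} → run A
t=5: ready={A,B,C,D} → run A
t=6: ready={A,B,C,D} → run A
t=7: ready={B,C,D,G} → run B
t=8: ready={B,C,D,G} → run B
t=9: ready={B,C,D,G} → run B
t=10: ready={B,C,D,G} → run B
t=11: ready={B,C,D,G} → run B
t=12: ready={B,C,D,G} → run B
t=13: ready={B,C,D,G} → run B
t=14: ready={B,C,D,G} → run B
t=15: ready={C,D,G} → run G
t=16: ready={C,D,G} → run G
t=17: ready={C,D,G} → run G
t=18: ready={C,D,G} → run G
t=19: ready={C,D,G} → run G
t=20: ready={C,D,G} → run G
t=21: ready={C,D} → run D
t=22: ready={C,D} → run D
t=23: ready={C,D} → run D
t=24: ready={C} → run C
t=25: ready={C} → run C
t=26: (idle)
t=27: (idle)
t=28: (idle)
t=29: (idle)
t=30: (idle)
t=31: (idle)
t=32: (idle)

completion order = A, B, G, D, C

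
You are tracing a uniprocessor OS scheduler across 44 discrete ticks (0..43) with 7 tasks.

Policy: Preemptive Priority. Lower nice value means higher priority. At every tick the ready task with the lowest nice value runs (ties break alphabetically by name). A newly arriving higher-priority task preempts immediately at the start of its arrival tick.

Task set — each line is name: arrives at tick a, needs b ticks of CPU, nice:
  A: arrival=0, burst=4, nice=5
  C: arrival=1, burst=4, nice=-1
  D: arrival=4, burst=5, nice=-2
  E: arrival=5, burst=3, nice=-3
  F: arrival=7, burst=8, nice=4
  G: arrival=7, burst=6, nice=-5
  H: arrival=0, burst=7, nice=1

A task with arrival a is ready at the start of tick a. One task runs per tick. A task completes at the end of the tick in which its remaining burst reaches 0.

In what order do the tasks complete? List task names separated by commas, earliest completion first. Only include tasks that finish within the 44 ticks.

completion order = G, E, D, C, H, F, A

t=0: ready={A,H} → run H
t=1: ready={A,C,H} → run C
t=2: ready={A,C,H} → run C
t=3: ready={A,C,H} → run C
t=4: ready={A,C,D,H} → run D
t=5: ready={A,C,D,E,H} → run E
t=6: ready={A,C,D,E,H} → run E
t=7: ready={A,C,D,E,F,G,H} → run G
t=8: ready={A,C,D,E,F,G,H} → run G
t=9: ready={A,C,D,E,F,G,H} → run G
t=10: ready={A,C,D,E,F,G,H} → run G
t=11: ready={A,C,D,E,F,G,H} → run G
t=12: ready={A,C,D,E,F,G,H} → run G
t=13: ready={A,C,D,E,F,H} → run E
t=14: ready={A,C,D,F,H} → run D
t=15: ready={A,C,D,F,H} → run D
t=16: ready={A,C,D,F,H} → run D
t=17: ready={A,C,D,F,H} → run D
t=18: ready={A,C,F,H} → run C
t=19: ready={A,F,H} → run H
t=20: ready={A,F,H} → run H
t=21: ready={A,F,H} → run H
t=22: ready={A,F,H} → run H
t=23: ready={A,F,H} → run H
t=24: ready={A,F,H} → run H
t=25: ready={A,F} → run F
t=26: ready={A,F} → run F
t=27: ready={A,F} → run F
t=28: ready={A,F} → run F
t=29: ready={A,F} → run F
t=30: ready={A,F} → run F
t=31: ready={A,F} → run F
t=32: ready={A,F} → run F
t=33: ready={A} → run A
t=34: ready={A} → run A
t=35: ready={A} → run A
t=36: ready={A} → run A
t=37: (idle)
t=38: (idle)
t=39: (idle)
t=40: (idle)
t=41: (idle)
t=42: (idle)
t=43: (idle)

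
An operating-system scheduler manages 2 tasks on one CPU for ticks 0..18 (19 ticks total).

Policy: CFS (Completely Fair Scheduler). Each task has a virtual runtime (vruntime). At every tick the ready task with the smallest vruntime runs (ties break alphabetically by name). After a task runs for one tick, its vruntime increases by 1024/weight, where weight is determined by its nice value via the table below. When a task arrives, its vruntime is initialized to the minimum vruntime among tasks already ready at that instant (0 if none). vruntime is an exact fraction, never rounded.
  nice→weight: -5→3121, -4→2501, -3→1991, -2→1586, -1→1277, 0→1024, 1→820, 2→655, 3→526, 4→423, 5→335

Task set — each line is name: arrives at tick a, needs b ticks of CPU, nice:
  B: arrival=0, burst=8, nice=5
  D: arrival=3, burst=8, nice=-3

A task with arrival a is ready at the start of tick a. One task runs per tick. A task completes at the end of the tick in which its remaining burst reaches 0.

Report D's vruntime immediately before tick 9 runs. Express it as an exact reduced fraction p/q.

t=0: vr[B=0] → run B
t=1: vr[B=1024/335] → run B
t=2: vr[B=2048/335] → run B
t=3: vr[B=3072/335 D=3072/335] → run B
t=4: vr[B=4096/335 D=3072/335] → run D
t=5: vr[B=4096/335 D=6459392/666985] → run D
t=6: vr[B=4096/335 D=6802432/666985] → run D
t=7: vr[B=4096/335 D=7145472/666985] → run D
t=8: vr[B=4096/335 D=7488512/666985] → run D
t=9: vr[B=4096/335 D=7831552/666985] → run D
t=10: vr[B=4096/335 D=8174592/666985] → run B
t=11: vr[B=1024/67 D=8174592/666985] → run D
t=12: vr[B=1024/67 D=8517632/666985] → run D
t=13: vr[B=1024/67] → run B
t=14: vr[B=6144/335] → run B
t=15: vr[B=7168/335] → run B
t=16: (idle)
t=17: (idle)
t=18: (idle)

vruntime(D, start of tick 9) = 7831552/666985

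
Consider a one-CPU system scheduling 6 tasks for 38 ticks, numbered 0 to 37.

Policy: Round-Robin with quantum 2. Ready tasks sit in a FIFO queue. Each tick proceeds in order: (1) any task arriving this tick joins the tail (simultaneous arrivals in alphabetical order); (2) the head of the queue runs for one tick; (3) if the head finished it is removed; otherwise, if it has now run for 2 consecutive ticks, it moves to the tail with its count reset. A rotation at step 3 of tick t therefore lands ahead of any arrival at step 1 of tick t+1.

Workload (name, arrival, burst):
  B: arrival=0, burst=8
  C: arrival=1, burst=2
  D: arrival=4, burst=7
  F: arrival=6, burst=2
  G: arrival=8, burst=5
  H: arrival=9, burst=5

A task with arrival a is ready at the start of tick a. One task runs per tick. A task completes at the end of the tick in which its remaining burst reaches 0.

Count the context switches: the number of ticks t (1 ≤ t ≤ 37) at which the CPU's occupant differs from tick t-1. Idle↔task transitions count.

context switches = 16

t=0: queue=[B] q_used=0 → run B
t=1: queue=[B,C] q_used=1 → run B
t=2: queue=[C,B] q_used=0 → run C
t=3: queue=[C,B] q_used=1 → run C
t=4: queue=[B,D] q_used=0 → run B
t=5: queue=[B,D] q_used=1 → run B
t=6: queue=[D,B,F] q_used=0 → run D
t=7: queue=[D,B,F] q_used=1 → run D
t=8: queue=[B,F,D,G] q_used=0 → run B
t=9: queue=[B,F,D,G,H] q_used=1 → run B
t=10: queue=[F,D,G,H,B] q_used=0 → run F
t=11: queue=[F,D,G,H,B] q_used=1 → run F
t=12: queue=[D,G,H,B] q_used=0 → run D
t=13: queue=[D,G,H,B] q_used=1 → run D
t=14: queue=[G,H,B,D] q_used=0 → run G
t=15: queue=[G,H,B,D] q_used=1 → run G
t=16: queue=[H,B,D,G] q_used=0 → run H
t=17: queue=[H,B,D,G] q_used=1 → run H
t=18: queue=[B,D,G,H] q_used=0 → run B
t=19: queue=[B,D,G,H] q_used=1 → run B
t=20: queue=[D,G,H] q_used=0 → run D
t=21: queue=[D,G,H] q_used=1 → run D
t=22: queue=[G,H,D] q_used=0 → run G
t=23: queue=[G,H,D] q_used=1 → run G
t=24: queue=[H,D,G] q_used=0 → run H
t=25: queue=[H,D,G] q_used=1 → run H
t=26: queue=[D,G,H] q_used=0 → run D
t=27: queue=[G,H] q_used=0 → run G
t=28: queue=[H] q_used=0 → run H
t=29: (idle)
t=30: (idle)
t=31: (idle)
t=32: (idle)
t=33: (idle)
t=34: (idle)
t=35: (idle)
t=36: (idle)
t=37: (idle)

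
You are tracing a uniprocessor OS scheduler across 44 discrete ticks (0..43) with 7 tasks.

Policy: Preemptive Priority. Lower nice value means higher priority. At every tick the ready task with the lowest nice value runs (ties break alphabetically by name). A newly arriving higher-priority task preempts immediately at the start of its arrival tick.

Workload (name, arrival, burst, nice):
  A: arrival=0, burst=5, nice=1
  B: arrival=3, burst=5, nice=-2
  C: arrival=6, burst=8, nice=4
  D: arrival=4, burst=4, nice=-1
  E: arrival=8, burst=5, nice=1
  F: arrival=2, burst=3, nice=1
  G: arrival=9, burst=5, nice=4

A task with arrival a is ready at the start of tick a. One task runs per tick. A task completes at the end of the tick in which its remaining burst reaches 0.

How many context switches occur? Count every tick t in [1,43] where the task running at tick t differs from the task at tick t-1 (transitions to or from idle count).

context switches = 8

t=0: ready={A} → run A
t=1: ready={A} → run A
t=2: ready={A,F} → run A
t=3: ready={A,B,F} → run B
t=4: ready={A,B,D,F} → run B
t=5: ready={A,B,D,F} → run B
t=6: ready={A,B,C,D,F} → run B
t=7: ready={A,B,C,D,F} → run B
t=8: ready={A,C,D,E,F} → run D
t=9: ready={A,C,D,E,F,G} → run D
t=10: ready={A,C,D,E,F,G} → run D
t=11: ready={A,C,D,E,F,G} → run D
t=12: ready={A,C,E,F,G} → run A
t=13: ready={A,C,E,F,G} → run A
t=14: ready={C,E,F,G} → run E
t=15: ready={C,E,F,G} → run E
t=16: ready={C,E,F,G} → run E
t=17: ready={C,E,F,G} → run E
t=18: ready={C,E,F,G} → run E
t=19: ready={C,F,G} → run F
t=20: ready={C,F,G} → run F
t=21: ready={C,F,G} → run F
t=22: ready={C,G} → run C
t=23: ready={C,G} → run C
t=24: ready={C,G} → run C
t=25: ready={C,G} → run C
t=26: ready={C,G} → run C
t=27: ready={C,G} → run C
t=28: ready={C,G} → run C
t=29: ready={C,G} → run C
t=30: ready={G} → run G
t=31: ready={G} → run G
t=32: ready={G} → run G
t=33: ready={G} → run G
t=34: ready={G} → run G
t=35: (idle)
t=36: (idle)
t=37: (idle)
t=38: (idle)
t=39: (idle)
t=40: (idle)
t=41: (idle)
t=42: (idle)
t=43: (idle)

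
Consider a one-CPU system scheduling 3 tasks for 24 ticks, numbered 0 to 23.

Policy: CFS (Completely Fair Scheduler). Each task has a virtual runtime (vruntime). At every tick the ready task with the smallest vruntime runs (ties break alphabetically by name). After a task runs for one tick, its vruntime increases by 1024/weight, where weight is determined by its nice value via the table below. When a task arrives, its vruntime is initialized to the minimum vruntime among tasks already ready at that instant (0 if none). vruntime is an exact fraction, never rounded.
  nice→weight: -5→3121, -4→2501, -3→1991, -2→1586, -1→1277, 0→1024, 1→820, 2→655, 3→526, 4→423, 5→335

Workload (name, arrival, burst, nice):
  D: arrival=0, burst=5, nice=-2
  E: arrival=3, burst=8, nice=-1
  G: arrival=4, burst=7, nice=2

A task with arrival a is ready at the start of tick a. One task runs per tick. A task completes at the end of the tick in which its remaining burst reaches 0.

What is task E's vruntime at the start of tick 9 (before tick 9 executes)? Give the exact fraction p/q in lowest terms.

vruntime(E, start of tick 9) = 3585536/1012661

t=0: vr[D=0] → run D
t=1: vr[D=512/793] → run D
t=2: vr[D=1024/793] → run D
t=3: vr[D=1536/793 E=1536/793] → run D
t=4: vr[D=2048/793 E=1536/793 G=1536/793] → run E
t=5: vr[D=2048/793 E=2773504/1012661 G=1536/793] → run G
t=6: vr[D=2048/793 E=2773504/1012661 G=1818112/519415] → run D
t=7: vr[E=2773504/1012661 G=1818112/519415] → run E
t=8: vr[E=3585536/1012661 G=1818112/519415] → run G
t=9: vr[E=3585536/1012661 G=2630144/519415] → run E
t=10: vr[E=4397568/1012661 G=2630144/519415] → run E
t=11: vr[E=5209600/1012661 G=2630144/519415] → run G
t=12: vr[E=5209600/1012661 G=3442176/519415] → run E
t=13: vr[E=6021632/1012661 G=3442176/519415] → run E
t=14: vr[E=6833664/1012661 G=3442176/519415] → run G
t=15: vr[E=6833664/1012661 G=4254208/519415] → run E
t=16: vr[E=7645696/1012661 G=4254208/519415] → run E
t=17: vr[G=4254208/519415] → run G
t=18: vr[G=1013248/103883] → run G
t=19: vr[G=5878272/519415] → run G
t=20: (idle)
t=21: (idle)
t=22: (idle)
t=23: (idle)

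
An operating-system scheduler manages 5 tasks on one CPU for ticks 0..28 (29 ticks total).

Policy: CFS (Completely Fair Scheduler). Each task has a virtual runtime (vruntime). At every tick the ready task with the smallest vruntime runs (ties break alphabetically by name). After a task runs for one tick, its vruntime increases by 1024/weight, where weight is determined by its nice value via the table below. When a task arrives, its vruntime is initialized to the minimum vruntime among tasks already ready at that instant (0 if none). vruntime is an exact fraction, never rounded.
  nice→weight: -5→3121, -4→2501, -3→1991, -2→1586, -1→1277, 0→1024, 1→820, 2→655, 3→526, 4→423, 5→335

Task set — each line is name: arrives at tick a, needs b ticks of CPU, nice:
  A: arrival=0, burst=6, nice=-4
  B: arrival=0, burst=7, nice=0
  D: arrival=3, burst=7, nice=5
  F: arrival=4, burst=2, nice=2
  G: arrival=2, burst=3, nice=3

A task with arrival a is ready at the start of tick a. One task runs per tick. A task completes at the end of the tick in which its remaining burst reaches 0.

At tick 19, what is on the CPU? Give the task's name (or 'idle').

t=0: vr[A=0 B=0] → run A
t=1: vr[A=1024/2501 B=0] → run B
t=2: vr[A=1024/2501 B=1 G=1024/2501] → run A
t=3: vr[A=2048/2501 B=1 D=1024/2501 G=1024/2501] → run D
t=4: vr[A=2048/2501 B=1 D=2904064/837835 F=1024/2501 G=1024/2501] → run F
t=5: vr[A=2048/2501 B=1 D=2904064/837835 F=3231744/1638155 G=1024/2501] → run G
t=6: vr[A=2048/2501 B=1 D=2904064/837835 F=3231744/1638155 G=1549824/657763] → run A
t=7: vr[A=3072/2501 B=1 D=2904064/837835 F=3231744/1638155 G=1549824/657763] → run B
t=8: vr[A=3072/2501 B=2 D=2904064/837835 F=3231744/1638155 G=1549824/657763] → run A
t=9: vr[A=4096/2501 B=2 D=2904064/837835 F=3231744/1638155 G=1549824/657763] → run A
t=10: vr[A=5120/2501 B=2 D=2904064/837835 F=3231744/1638155 G=1549824/657763] → run F
t=11: vr[A=5120/2501 B=2 D=2904064/837835 G=1549824/657763] → run B
t=12: vr[A=5120/2501 B=3 D=2904064/837835 G=1549824/657763] → run A
t=13: vr[B=3 D=2904064/837835 G=1549824/657763] → run G
t=14: vr[B=3 D=2904064/837835 G=2830336/657763] → run B
t=15: vr[B=4 D=2904064/837835 G=2830336/657763] → run D
t=16: vr[B=4 D=5465088/837835 G=2830336/657763] → run B
t=17: vr[B=5 D=5465088/837835 G=2830336/657763] → run G
t=18: vr[B=5 D=5465088/837835] → run B
t=19: vr[B=6 D=5465088/837835] → run B
t=20: vr[D=5465088/837835] → run D
t=21: vr[D=8026112/837835] → run D
t=22: vr[D=10587136/837835] → run D
t=23: vr[D=2629632/167567] → run D
t=24: vr[D=15709184/837835] → run D
t=25: (idle)
t=26: (idle)
t=27: (idle)
t=28: (idle)

running at tick 19 = B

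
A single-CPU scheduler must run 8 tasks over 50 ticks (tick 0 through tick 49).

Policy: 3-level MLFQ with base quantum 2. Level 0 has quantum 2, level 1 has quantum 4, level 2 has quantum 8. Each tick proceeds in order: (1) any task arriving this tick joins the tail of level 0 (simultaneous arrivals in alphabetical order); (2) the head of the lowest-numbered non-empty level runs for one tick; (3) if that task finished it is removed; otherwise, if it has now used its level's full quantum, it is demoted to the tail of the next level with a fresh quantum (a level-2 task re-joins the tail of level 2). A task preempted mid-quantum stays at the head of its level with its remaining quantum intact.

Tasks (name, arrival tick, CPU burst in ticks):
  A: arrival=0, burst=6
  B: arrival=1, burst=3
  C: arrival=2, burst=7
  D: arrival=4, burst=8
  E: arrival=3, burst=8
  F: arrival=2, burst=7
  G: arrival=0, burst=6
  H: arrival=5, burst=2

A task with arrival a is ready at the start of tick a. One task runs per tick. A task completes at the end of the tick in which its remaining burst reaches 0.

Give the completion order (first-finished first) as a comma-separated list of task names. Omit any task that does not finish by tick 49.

t=0: L0/L1/L2 = AG/-/- → run A
t=1: L0/L1/L2 = AGB/-/- → run A
t=2: L0/L1/L2 = GBCF/A/- → run G
t=3: L0/L1/L2 = GBCFE/A/- → run G
t=4: L0/L1/L2 = BCFED/AG/- → run B
t=5: L0/L1/L2 = BCFEDH/AG/- → run B
t=6: L0/L1/L2 = CFEDH/AGB/- → run C
t=7: L0/L1/L2 = CFEDH/AGB/- → run C
t=8: L0/L1/L2 = FEDH/AGBC/- → run F
t=9: L0/L1/L2 = FEDH/AGBC/- → run F
t=10: L0/L1/L2 = EDH/AGBCF/- → run E
t=11: L0/L1/L2 = EDH/AGBCF/- → run E
t=12: L0/L1/L2 = DH/AGBCFE/- → run D
t=13: L0/L1/L2 = DH/AGBCFE/- → run D
t=14: L0/L1/L2 = H/AGBCFED/- → run H
t=15: L0/L1/L2 = H/AGBCFED/- → run H
t=16: L0/L1/L2 = -/AGBCFED/- → run A
t=17: L0/L1/L2 = -/AGBCFED/- → run A
t=18: L0/L1/L2 = -/AGBCFED/- → run A
t=19: L0/L1/L2 = -/AGBCFED/- → run A
t=20: L0/L1/L2 = -/GBCFED/- → run G
t=21: L0/L1/L2 = -/GBCFED/- → run G
t=22: L0/L1/L2 = -/GBCFED/- → run G
t=23: L0/L1/L2 = -/GBCFED/- → run G
t=24: L0/L1/L2 = -/BCFED/- → run B
t=25: L0/L1/L2 = -/CFED/- → run C
t=26: L0/L1/L2 = -/CFED/- → run C
t=27: L0/L1/L2 = -/CFED/- → run C
t=28: L0/L1/L2 = -/CFED/- → run C
t=29: L0/L1/L2 = -/FED/C → run F
t=30: L0/L1/L2 = -/FED/C → run F
t=31: L0/L1/L2 = -/FED/C → run F
t=32: L0/L1/L2 = -/FED/C → run F
t=33: L0/L1/L2 = -/ED/CF → run E
t=34: L0/L1/L2 = -/ED/CF → run E
t=35: L0/L1/L2 = -/ED/CF → run E
t=36: L0/L1/L2 = -/ED/CF → run E
t=37: L0/L1/L2 = -/D/CFE → run D
t=38: L0/L1/L2 = -/D/CFE → run D
t=39: L0/L1/L2 = -/D/CFE → run D
t=40: L0/L1/L2 = -/D/CFE → run D
t=41: L0/L1/L2 = -/-/CFED → run C
t=42: L0/L1/L2 = -/-/FED → run F
t=43: L0/L1/L2 = -/-/ED → run E
t=44: L0/L1/L2 = -/-/ED → run E
t=45: L0/L1/L2 = -/-/D → run D
t=46: L0/L1/L2 = -/-/D → run D
t=47: (idle)
t=48: (idle)
t=49: (idle)

completion order = H, A, G, B, C, F, E, D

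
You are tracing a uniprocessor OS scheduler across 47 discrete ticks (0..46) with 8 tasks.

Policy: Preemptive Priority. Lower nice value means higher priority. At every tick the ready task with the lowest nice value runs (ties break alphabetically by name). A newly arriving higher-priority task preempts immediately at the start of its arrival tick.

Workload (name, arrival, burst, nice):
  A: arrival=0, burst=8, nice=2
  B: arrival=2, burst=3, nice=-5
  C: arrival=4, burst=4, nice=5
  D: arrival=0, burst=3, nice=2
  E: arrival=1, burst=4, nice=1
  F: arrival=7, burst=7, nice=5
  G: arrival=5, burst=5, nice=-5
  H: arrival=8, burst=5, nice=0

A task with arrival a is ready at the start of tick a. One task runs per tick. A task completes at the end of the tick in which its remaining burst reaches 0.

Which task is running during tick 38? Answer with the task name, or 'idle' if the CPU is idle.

t=0: ready={A,D} → run A
t=1: ready={A,D,E} → run E
t=2: ready={A,B,D,E} → run B
t=3: ready={A,B,D,E} → run B
t=4: ready={A,B,C,D,E} → run B
t=5: ready={A,C,D,E,G} → run G
t=6: ready={A,C,D,E,G} → run G
t=7: ready={A,C,D,E,F,G} → run G
t=8: ready={A,C,D,E,F,G,H} → run G
t=9: ready={A,C,D,E,F,G,H} → run G
t=10: ready={A,C,D,E,F,H} → run H
t=11: ready={A,C,D,E,F,H} → run H
t=12: ready={A,C,D,E,F,H} → run H
t=13: ready={A,C,D,E,F,H} → run H
t=14: ready={A,C,D,E,F,H} → run H
t=15: ready={A,C,D,E,F} → run E
t=16: ready={A,C,D,E,F} → run E
t=17: ready={A,C,D,E,F} → run E
t=18: ready={A,C,D,F} → run A
t=19: ready={A,C,D,F} → run A
t=20: ready={A,C,D,F} → run A
t=21: ready={A,C,D,F} → run A
t=22: ready={A,C,D,F} → run A
t=23: ready={A,C,D,F} → run A
t=24: ready={A,C,D,F} → run A
t=25: ready={C,D,F} → run D
t=26: ready={C,D,F} → run D
t=27: ready={C,D,F} → run D
t=28: ready={C,F} → run C
t=29: ready={C,F} → run C
t=30: ready={C,F} → run C
t=31: ready={C,F} → run C
t=32: ready={F} → run F
t=33: ready={F} → run F
t=34: ready={F} → run F
t=35: ready={F} → run F
t=36: ready={F} → run F
t=37: ready={F} → run F
t=38: ready={F} → run F
t=39: (idle)
t=40: (idle)
t=41: (idle)
t=42: (idle)
t=43: (idle)
t=44: (idle)
t=45: (idle)
t=46: (idle)

running at tick 38 = F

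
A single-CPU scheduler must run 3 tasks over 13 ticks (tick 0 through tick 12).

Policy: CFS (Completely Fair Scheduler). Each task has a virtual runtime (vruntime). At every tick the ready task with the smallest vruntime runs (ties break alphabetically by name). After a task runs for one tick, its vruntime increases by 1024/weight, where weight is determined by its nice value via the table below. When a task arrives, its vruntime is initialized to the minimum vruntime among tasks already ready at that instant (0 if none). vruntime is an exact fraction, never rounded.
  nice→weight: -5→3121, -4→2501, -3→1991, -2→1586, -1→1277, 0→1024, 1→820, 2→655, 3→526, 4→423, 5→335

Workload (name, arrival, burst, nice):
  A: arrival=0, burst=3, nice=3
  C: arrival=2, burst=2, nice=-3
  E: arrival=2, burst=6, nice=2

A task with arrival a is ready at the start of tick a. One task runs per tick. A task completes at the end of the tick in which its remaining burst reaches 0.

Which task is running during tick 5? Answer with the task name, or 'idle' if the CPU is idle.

t=0: vr[A=0] → run A
t=1: vr[A=512/263] → run A
t=2: vr[A=1024/263 C=1024/263 E=1024/263] → run A
t=3: vr[C=1024/263 E=1024/263] → run C
t=4: vr[C=2308096/523633 E=1024/263] → run E
t=5: vr[C=2308096/523633 E=940032/172265] → run C
t=6: vr[E=940032/172265] → run E
t=7: vr[E=1209344/172265] → run E
t=8: vr[E=1478656/172265] → run E
t=9: vr[E=1747968/172265] → run E
t=10: vr[E=403456/34453] → run E
t=11: (idle)
t=12: (idle)

running at tick 5 = C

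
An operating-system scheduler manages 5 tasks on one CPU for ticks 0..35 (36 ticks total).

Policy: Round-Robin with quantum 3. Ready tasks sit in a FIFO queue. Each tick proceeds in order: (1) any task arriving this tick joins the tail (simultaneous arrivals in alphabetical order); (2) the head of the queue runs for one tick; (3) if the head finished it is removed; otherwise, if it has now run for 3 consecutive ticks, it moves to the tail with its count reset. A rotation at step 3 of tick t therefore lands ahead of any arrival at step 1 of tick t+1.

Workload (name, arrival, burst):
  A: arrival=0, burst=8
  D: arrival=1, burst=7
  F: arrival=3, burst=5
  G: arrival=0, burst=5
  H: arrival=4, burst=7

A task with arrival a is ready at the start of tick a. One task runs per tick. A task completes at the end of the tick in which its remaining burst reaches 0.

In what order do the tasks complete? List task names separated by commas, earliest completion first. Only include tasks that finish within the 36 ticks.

t=0: queue=[A,G] q_used=0 → run A
t=1: queue=[A,G,D] q_used=1 → run A
t=2: queue=[A,G,D] q_used=2 → run A
t=3: queue=[G,D,A,F] q_used=0 → run G
t=4: queue=[G,D,A,F,H] q_used=1 → run G
t=5: queue=[G,D,A,F,H] q_used=2 → run G
t=6: queue=[D,A,F,H,G] q_used=0 → run D
t=7: queue=[D,A,F,H,G] q_used=1 → run D
t=8: queue=[D,A,F,H,G] q_used=2 → run D
t=9: queue=[A,F,H,G,D] q_used=0 → run A
t=10: queue=[A,F,H,G,D] q_used=1 → run A
t=11: queue=[A,F,H,G,D] q_used=2 → run A
t=12: queue=[F,H,G,D,A] q_used=0 → run F
t=13: queue=[F,H,G,D,A] q_used=1 → run F
t=14: queue=[F,H,G,D,A] q_used=2 → run F
t=15: queue=[H,G,D,A,F] q_used=0 → run H
t=16: queue=[H,G,D,A,F] q_used=1 → run H
t=17: queue=[H,G,D,A,F] q_used=2 → run H
t=18: queue=[G,D,A,F,H] q_used=0 → run G
t=19: queue=[G,D,A,F,H] q_used=1 → run G
t=20: queue=[D,A,F,H] q_used=0 → run D
t=21: queue=[D,A,F,H] q_used=1 → run D
t=22: queue=[D,A,F,H] q_used=2 → run D
t=23: queue=[A,F,H,D] q_used=0 → run A
t=24: queue=[A,F,H,D] q_used=1 → run A
t=25: queue=[F,H,D] q_used=0 → run F
t=26: queue=[F,H,D] q_used=1 → run F
t=27: queue=[H,D] q_used=0 → run H
t=28: queue=[H,D] q_used=1 → run H
t=29: queue=[H,D] q_used=2 → run H
t=30: queue=[D,H] q_used=0 → run D
t=31: queue=[H] q_used=0 → run H
t=32: (idle)
t=33: (idle)
t=34: (idle)
t=35: (idle)

completion order = G, A, F, D, H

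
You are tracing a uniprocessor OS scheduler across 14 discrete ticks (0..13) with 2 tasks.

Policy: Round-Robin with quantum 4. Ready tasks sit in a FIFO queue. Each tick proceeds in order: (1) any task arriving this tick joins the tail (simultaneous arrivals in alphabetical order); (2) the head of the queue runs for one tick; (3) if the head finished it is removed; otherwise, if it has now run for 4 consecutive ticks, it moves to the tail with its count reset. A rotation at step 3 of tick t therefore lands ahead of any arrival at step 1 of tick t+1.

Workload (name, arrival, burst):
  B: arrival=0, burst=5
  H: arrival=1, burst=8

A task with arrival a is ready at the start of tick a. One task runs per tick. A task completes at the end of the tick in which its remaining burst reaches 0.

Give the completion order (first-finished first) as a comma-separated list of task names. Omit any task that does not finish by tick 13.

t=0: queue=[B] q_used=0 → run B
t=1: queue=[B,H] q_used=1 → run B
t=2: queue=[B,H] q_used=2 → run B
t=3: queue=[B,H] q_used=3 → run B
t=4: queue=[H,B] q_used=0 → run H
t=5: queue=[H,B] q_used=1 → run H
t=6: queue=[H,B] q_used=2 → run H
t=7: queue=[H,B] q_used=3 → run H
t=8: queue=[B,H] q_used=0 → run B
t=9: queue=[H] q_used=0 → run H
t=10: queue=[H] q_used=1 → run H
t=11: queue=[H] q_used=2 → run H
t=12: queue=[H] q_used=3 → run H
t=13: (idle)

completion order = B, H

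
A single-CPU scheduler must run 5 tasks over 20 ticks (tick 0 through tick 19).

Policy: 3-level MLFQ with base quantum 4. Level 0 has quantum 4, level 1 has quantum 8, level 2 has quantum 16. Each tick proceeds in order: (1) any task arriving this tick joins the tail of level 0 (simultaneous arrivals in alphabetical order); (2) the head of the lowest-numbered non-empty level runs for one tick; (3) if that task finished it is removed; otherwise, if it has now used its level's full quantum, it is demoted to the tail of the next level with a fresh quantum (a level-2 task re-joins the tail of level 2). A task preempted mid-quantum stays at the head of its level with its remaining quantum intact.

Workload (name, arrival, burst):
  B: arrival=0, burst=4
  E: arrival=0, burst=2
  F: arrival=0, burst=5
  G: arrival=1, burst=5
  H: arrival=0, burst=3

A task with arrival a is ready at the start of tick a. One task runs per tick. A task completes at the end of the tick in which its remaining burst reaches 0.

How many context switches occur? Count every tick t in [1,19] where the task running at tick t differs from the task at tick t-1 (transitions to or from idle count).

t=0: L0/L1/L2 = BEFH/-/- → run B
t=1: L0/L1/L2 = BEFHG/-/- → run B
t=2: L0/L1/L2 = BEFHG/-/- → run B
t=3: L0/L1/L2 = BEFHG/-/- → run B
t=4: L0/L1/L2 = EFHG/-/- → run E
t=5: L0/L1/L2 = EFHG/-/- → run E
t=6: L0/L1/L2 = FHG/-/- → run F
t=7: L0/L1/L2 = FHG/-/- → run F
t=8: L0/L1/L2 = FHG/-/- → run F
t=9: L0/L1/L2 = FHG/-/- → run F
t=10: L0/L1/L2 = HG/F/- → run H
t=11: L0/L1/L2 = HG/F/- → run H
t=12: L0/L1/L2 = HG/F/- → run H
t=13: L0/L1/L2 = G/F/- → run G
t=14: L0/L1/L2 = G/F/- → run G
t=15: L0/L1/L2 = G/F/- → run G
t=16: L0/L1/L2 = G/F/- → run G
t=17: L0/L1/L2 = -/FG/- → run F
t=18: L0/L1/L2 = -/G/- → run G
t=19: (idle)

context switches = 7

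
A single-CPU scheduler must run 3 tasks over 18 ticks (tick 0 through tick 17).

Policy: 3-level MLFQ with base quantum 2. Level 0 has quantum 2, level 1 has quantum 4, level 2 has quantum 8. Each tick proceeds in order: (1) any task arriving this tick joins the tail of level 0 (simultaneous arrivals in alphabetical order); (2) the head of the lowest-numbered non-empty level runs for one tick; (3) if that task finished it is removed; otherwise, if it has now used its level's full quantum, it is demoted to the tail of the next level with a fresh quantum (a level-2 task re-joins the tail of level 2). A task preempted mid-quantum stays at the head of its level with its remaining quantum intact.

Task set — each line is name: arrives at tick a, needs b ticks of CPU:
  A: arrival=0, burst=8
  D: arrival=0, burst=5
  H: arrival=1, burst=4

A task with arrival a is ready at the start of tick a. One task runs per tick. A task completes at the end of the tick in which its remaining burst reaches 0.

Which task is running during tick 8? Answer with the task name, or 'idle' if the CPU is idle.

running at tick 8 = A

t=0: L0/L1/L2 = AD/-/- → run A
t=1: L0/L1/L2 = ADH/-/- → run A
t=2: L0/L1/L2 = DH/A/- → run D
t=3: L0/L1/L2 = DH/A/- → run D
t=4: L0/L1/L2 = H/AD/- → run H
t=5: L0/L1/L2 = H/AD/- → run H
t=6: L0/L1/L2 = -/ADH/- → run A
t=7: L0/L1/L2 = -/ADH/- → run A
t=8: L0/L1/L2 = -/ADH/- → run A
t=9: L0/L1/L2 = -/ADH/- → run A
t=10: L0/L1/L2 = -/DH/A → run D
t=11: L0/L1/L2 = -/DH/A → run D
t=12: L0/L1/L2 = -/DH/A → run D
t=13: L0/L1/L2 = -/H/A → run H
t=14: L0/L1/L2 = -/H/A → run H
t=15: L0/L1/L2 = -/-/A → run A
t=16: L0/L1/L2 = -/-/A → run A
t=17: (idle)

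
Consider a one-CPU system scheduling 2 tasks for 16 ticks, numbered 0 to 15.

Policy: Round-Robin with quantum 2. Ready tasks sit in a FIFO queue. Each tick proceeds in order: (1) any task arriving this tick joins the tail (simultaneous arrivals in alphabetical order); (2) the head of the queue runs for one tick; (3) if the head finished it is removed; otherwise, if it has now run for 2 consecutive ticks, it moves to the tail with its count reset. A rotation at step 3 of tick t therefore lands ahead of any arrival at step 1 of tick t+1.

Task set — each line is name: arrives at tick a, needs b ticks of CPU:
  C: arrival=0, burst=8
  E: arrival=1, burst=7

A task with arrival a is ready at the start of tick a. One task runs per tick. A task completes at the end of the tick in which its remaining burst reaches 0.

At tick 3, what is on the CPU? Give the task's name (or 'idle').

running at tick 3 = E

t=0: queue=[C] q_used=0 → run C
t=1: queue=[C,E] q_used=1 → run C
t=2: queue=[E,C] q_used=0 → run E
t=3: queue=[E,C] q_used=1 → run E
t=4: queue=[C,E] q_used=0 → run C
t=5: queue=[C,E] q_used=1 → run C
t=6: queue=[E,C] q_used=0 → run E
t=7: queue=[E,C] q_used=1 → run E
t=8: queue=[C,E] q_used=0 → run C
t=9: queue=[C,E] q_used=1 → run C
t=10: queue=[E,C] q_used=0 → run E
t=11: queue=[E,C] q_used=1 → run E
t=12: queue=[C,E] q_used=0 → run C
t=13: queue=[C,E] q_used=1 → run C
t=14: queue=[E] q_used=0 → run E
t=15: (idle)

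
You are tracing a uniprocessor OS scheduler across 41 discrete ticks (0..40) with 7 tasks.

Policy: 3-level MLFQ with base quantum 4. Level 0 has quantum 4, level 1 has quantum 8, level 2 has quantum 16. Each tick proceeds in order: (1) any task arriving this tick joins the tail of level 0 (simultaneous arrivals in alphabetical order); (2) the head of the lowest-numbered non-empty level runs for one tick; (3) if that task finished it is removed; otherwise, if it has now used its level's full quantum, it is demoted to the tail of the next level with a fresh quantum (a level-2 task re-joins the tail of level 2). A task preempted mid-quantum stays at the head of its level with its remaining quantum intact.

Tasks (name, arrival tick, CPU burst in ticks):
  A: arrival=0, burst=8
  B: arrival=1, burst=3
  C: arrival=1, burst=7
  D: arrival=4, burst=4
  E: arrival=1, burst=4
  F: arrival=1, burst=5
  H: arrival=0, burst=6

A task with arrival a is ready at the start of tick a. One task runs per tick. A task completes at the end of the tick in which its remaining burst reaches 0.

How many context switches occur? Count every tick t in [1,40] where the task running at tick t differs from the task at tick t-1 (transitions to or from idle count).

context switches = 11

t=0: L0/L1/L2 = AH/-/- → run A
t=1: L0/L1/L2 = AHBCEF/-/- → run A
t=2: L0/L1/L2 = AHBCEF/-/- → run A
t=3: L0/L1/L2 = AHBCEF/-/- → run A
t=4: L0/L1/L2 = HBCEFD/A/- → run H
t=5: L0/L1/L2 = HBCEFD/A/- → run H
t=6: L0/L1/L2 = HBCEFD/A/- → run H
t=7: L0/L1/L2 = HBCEFD/A/- → run H
t=8: L0/L1/L2 = BCEFD/AH/- → run B
t=9: L0/L1/L2 = BCEFD/AH/- → run B
t=10: L0/L1/L2 = BCEFD/AH/- → run B
t=11: L0/L1/L2 = CEFD/AH/- → run C
t=12: L0/L1/L2 = CEFD/AH/- → run C
t=13: L0/L1/L2 = CEFD/AH/- → run C
t=14: L0/L1/L2 = CEFD/AH/- → run C
t=15: L0/L1/L2 = EFD/AHC/- → run E
t=16: L0/L1/L2 = EFD/AHC/- → run E
t=17: L0/L1/L2 = EFD/AHC/- → run E
t=18: L0/L1/L2 = EFD/AHC/- → run E
t=19: L0/L1/L2 = FD/AHC/- → run F
t=20: L0/L1/L2 = FD/AHC/- → run F
t=21: L0/L1/L2 = FD/AHC/- → run F
t=22: L0/L1/L2 = FD/AHC/- → run F
t=23: L0/L1/L2 = D/AHCF/- → run D
t=24: L0/L1/L2 = D/AHCF/- → run D
t=25: L0/L1/L2 = D/AHCF/- → run D
t=26: L0/L1/L2 = D/AHCF/- → run D
t=27: L0/L1/L2 = -/AHCF/- → run A
t=28: L0/L1/L2 = -/AHCF/- → run A
t=29: L0/L1/L2 = -/AHCF/- → run A
t=30: L0/L1/L2 = -/AHCF/- → run A
t=31: L0/L1/L2 = -/HCF/- → run H
t=32: L0/L1/L2 = -/HCF/- → run H
t=33: L0/L1/L2 = -/CF/- → run C
t=34: L0/L1/L2 = -/CF/- → run C
t=35: L0/L1/L2 = -/CF/- → run C
t=36: L0/L1/L2 = -/F/- → run F
t=37: (idle)
t=38: (idle)
t=39: (idle)
t=40: (idle)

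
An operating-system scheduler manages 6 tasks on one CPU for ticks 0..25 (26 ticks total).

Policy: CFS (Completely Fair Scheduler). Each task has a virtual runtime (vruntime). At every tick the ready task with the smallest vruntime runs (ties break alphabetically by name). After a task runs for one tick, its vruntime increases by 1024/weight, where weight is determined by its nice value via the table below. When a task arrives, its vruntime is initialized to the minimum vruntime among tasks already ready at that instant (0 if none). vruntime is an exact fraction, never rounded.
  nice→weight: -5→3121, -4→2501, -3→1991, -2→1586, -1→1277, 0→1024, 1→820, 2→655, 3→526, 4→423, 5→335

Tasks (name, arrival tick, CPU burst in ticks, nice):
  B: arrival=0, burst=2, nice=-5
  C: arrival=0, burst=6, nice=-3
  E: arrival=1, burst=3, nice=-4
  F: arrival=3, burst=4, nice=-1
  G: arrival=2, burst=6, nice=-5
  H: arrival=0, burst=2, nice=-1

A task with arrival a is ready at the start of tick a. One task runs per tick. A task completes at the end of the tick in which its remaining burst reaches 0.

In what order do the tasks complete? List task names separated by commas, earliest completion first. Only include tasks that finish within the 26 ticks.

completion order = B, H, E, G, F, C

t=0: vr[B=0 C=0 H=0] → run B
t=1: vr[B=1024/3121 C=0 E=0 H=0] → run C
t=2: vr[B=1024/3121 C=1024/1991 E=0 G=0 H=0] → run E
t=3: vr[B=1024/3121 C=1024/1991 E=1024/2501 F=0 G=0 H=0] → run F
t=4: vr[B=1024/3121 C=1024/1991 E=1024/2501 F=1024/1277 G=0 H=0] → run G
t=5: vr[B=1024/3121 C=1024/1991 E=1024/2501 F=1024/1277 G=1024/3121 H=0] → run H
t=6: vr[B=1024/3121 C=1024/1991 E=1024/2501 F=1024/1277 G=1024/3121 H=1024/1277] → run B
t=7: vr[C=1024/1991 E=1024/2501 F=1024/1277 G=1024/3121 H=1024/1277] → run G
t=8: vr[C=1024/1991 E=1024/2501 F=1024/1277 G=2048/3121 H=1024/1277] → run E
t=9: vr[C=1024/1991 E=2048/2501 F=1024/1277 G=2048/3121 H=1024/1277] → run C
t=10: vr[C=2048/1991 E=2048/2501 F=1024/1277 G=2048/3121 H=1024/1277] → run G
t=11: vr[C=2048/1991 E=2048/2501 F=1024/1277 G=3072/3121 H=1024/1277] → run F
t=12: vr[C=2048/1991 E=2048/2501 F=2048/1277 G=3072/3121 H=1024/1277] → run H
t=13: vr[C=2048/1991 E=2048/2501 F=2048/1277 G=3072/3121] → run E
t=14: vr[C=2048/1991 F=2048/1277 G=3072/3121] → run G
t=15: vr[C=2048/1991 F=2048/1277 G=4096/3121] → run C
t=16: vr[C=3072/1991 F=2048/1277 G=4096/3121] → run G
t=17: vr[C=3072/1991 F=2048/1277 G=5120/3121] → run C
t=18: vr[C=4096/1991 F=2048/1277 G=5120/3121] → run F
t=19: vr[C=4096/1991 F=3072/1277 G=5120/3121] → run G
t=20: vr[C=4096/1991 F=3072/1277] → run C
t=21: vr[C=5120/1991 F=3072/1277] → run F
t=22: vr[C=5120/1991] → run C
t=23: (idle)
t=24: (idle)
t=25: (idle)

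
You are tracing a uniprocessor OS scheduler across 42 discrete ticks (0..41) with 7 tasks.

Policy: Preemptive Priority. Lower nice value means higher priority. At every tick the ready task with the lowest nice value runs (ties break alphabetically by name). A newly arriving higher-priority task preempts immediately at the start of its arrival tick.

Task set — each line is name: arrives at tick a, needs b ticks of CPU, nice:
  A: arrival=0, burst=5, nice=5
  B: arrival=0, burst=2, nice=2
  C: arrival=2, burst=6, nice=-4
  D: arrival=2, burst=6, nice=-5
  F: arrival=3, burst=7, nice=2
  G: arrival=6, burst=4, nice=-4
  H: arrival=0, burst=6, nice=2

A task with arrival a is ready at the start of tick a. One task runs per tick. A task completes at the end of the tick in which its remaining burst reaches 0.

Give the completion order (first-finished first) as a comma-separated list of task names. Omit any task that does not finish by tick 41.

completion order = B, D, C, G, F, H, A

t=0: ready={A,B,H} → run B
t=1: ready={A,B,H} → run B
t=2: ready={A,C,D,H} → run D
t=3: ready={A,C,D,F,H} → run D
t=4: ready={A,C,D,F,H} → run D
t=5: ready={A,C,D,F,H} → run D
t=6: ready={A,C,D,F,G,H} → run D
t=7: ready={A,C,D,F,G,H} → run D
t=8: ready={A,C,F,G,H} → run C
t=9: ready={A,C,F,G,H} → run C
t=10: ready={A,C,F,G,H} → run C
t=11: ready={A,C,F,G,H} → run C
t=12: ready={A,C,F,G,H} → run C
t=13: ready={A,C,F,G,H} → run C
t=14: ready={A,F,G,H} → run G
t=15: ready={A,F,G,H} → run G
t=16: ready={A,F,G,H} → run G
t=17: ready={A,F,G,H} → run G
t=18: ready={A,F,H} → run F
t=19: ready={A,F,H} → run F
t=20: ready={A,F,H} → run F
t=21: ready={A,F,H} → run F
t=22: ready={A,F,H} → run F
t=23: ready={A,F,H} → run F
t=24: ready={A,F,H} → run F
t=25: ready={A,H} → run H
t=26: ready={A,H} → run H
t=27: ready={A,H} → run H
t=28: ready={A,H} → run H
t=29: ready={A,H} → run H
t=30: ready={A,H} → run H
t=31: ready={A} → run A
t=32: ready={A} → run A
t=33: ready={A} → run A
t=34: ready={A} → run A
t=35: ready={A} → run A
t=36: (idle)
t=37: (idle)
t=38: (idle)
t=39: (idle)
t=40: (idle)
t=41: (idle)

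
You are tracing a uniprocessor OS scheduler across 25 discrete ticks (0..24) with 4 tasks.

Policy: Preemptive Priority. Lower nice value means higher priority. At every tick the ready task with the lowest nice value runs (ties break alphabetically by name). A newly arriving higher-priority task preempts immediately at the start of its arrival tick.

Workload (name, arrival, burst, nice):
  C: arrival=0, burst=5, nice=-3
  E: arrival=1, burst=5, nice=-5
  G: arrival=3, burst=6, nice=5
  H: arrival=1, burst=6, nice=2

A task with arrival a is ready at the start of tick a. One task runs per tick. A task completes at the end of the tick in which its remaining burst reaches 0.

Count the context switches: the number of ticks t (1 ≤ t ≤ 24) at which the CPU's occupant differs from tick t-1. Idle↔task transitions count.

context switches = 5

t=0: ready={C} → run C
t=1: ready={C,E,H} → run E
t=2: ready={C,E,H} → run E
t=3: ready={C,E,G,H} → run E
t=4: ready={C,E,G,H} → run E
t=5: ready={C,E,G,H} → run E
t=6: ready={C,G,H} → run C
t=7: ready={C,G,H} → run C
t=8: ready={C,G,H} → run C
t=9: ready={C,G,H} → run C
t=10: ready={G,H} → run H
t=11: ready={G,H} → run H
t=12: ready={G,H} → run H
t=13: ready={G,H} → run H
t=14: ready={G,H} → run H
t=15: ready={G,H} → run H
t=16: ready={G} → run G
t=17: ready={G} → run G
t=18: ready={G} → run G
t=19: ready={G} → run G
t=20: ready={G} → run G
t=21: ready={G} → run G
t=22: (idle)
t=23: (idle)
t=24: (idle)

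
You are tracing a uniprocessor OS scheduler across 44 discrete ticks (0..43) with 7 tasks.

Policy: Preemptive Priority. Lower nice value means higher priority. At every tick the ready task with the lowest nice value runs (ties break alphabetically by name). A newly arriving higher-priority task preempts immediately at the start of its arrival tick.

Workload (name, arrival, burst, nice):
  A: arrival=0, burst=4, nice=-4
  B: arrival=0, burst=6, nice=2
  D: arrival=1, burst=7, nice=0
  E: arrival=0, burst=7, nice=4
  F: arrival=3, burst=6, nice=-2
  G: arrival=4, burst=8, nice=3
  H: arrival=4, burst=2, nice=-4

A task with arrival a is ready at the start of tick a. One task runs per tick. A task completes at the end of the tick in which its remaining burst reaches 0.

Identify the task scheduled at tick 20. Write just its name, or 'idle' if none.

running at tick 20 = B

t=0: ready={A,B,E} → run A
t=1: ready={A,B,D,E} → run A
t=2: ready={A,B,D,E} → run A
t=3: ready={A,B,D,E,F} → run A
t=4: ready={B,D,E,F,G,H} → run H
t=5: ready={B,D,E,F,G,H} → run H
t=6: ready={B,D,E,F,G} → run F
t=7: ready={B,D,E,F,G} → run F
t=8: ready={B,D,E,F,G} → run F
t=9: ready={B,D,E,F,G} → run F
t=10: ready={B,D,E,F,G} → run F
t=11: ready={B,D,E,F,G} → run F
t=12: ready={B,D,E,G} → run D
t=13: ready={B,D,E,G} → run D
t=14: ready={B,D,E,G} → run D
t=15: ready={B,D,E,G} → run D
t=16: ready={B,D,E,G} → run D
t=17: ready={B,D,E,G} → run D
t=18: ready={B,D,E,G} → run D
t=19: ready={B,E,G} → run B
t=20: ready={B,E,G} → run B
t=21: ready={B,E,G} → run B
t=22: ready={B,E,G} → run B
t=23: ready={B,E,G} → run B
t=24: ready={B,E,G} → run B
t=25: ready={E,G} → run G
t=26: ready={E,G} → run G
t=27: ready={E,G} → run G
t=28: ready={E,G} → run G
t=29: ready={E,G} → run G
t=30: ready={E,G} → run G
t=31: ready={E,G} → run G
t=32: ready={E,G} → run G
t=33: ready={E} → run E
t=34: ready={E} → run E
t=35: ready={E} → run E
t=36: ready={E} → run E
t=37: ready={E} → run E
t=38: ready={E} → run E
t=39: ready={E} → run E
t=40: (idle)
t=41: (idle)
t=42: (idle)
t=43: (idle)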